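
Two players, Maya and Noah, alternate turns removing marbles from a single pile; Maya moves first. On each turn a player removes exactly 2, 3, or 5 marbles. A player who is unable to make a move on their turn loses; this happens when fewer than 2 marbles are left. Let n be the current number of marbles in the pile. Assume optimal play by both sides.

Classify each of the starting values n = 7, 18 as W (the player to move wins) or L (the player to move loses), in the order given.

7: L, 18: W

Use the standard recursion: the mover loses at a terminal position; elsewhere, the mover wins exactly when some move hands the opponent an L position.
n=0: no move → L
n=1: no move → L
n=2: W (go to 0, an L position)
n=3: W (go to 1, an L position)
n=4: W (go to 1, an L position)
n=5: W (go to 0, an L position)
n=6: W (go to 1, an L position)
n=7: L (options 5(W), 4(W), 2(W) are all W)
n=8: L (options 6(W), 5(W), 3(W) are all W)
n=9: W (go to 7, an L position)
n=10: W (go to 8, an L position)
n=11: W (go to 8, an L position)
n=12: W (go to 7, an L position)
n=13: W (go to 8, an L position)
n=14: L (options 12(W), 11(W), 9(W) are all W)
n=15: L (options 13(W), 12(W), 10(W) are all W)
n=16: W (go to 14, an L position)
n=17: W (go to 15, an L position)
n=18: W (go to 15, an L position)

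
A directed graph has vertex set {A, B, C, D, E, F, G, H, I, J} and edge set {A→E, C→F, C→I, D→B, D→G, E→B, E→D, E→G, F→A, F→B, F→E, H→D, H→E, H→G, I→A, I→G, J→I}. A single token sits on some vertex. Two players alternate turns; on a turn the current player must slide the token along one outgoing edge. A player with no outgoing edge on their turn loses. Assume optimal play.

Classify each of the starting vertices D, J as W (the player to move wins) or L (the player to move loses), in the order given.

Classify positions by backward induction: terminal positions (no move available) are L. From any other position, the mover wins iff some move reaches an L.
Every edge goes from a vertex to one that appears earlier in the order B, G, D, E, H, A, I, F, J, C, so processing vertices in that order labels each vertex after all of its successors.
B: no outgoing edge → L
G: no outgoing edge → L
D: →G(L), so W
E: →G(L), so W
H: →G(L), so W
A: →E(W) only, which is W, so L
I: →A(L), so W
F: →A(L), so W
J: →I(W) only, which is W, so L
C: →F(W), I(W) — all W, so L

D: W, J: L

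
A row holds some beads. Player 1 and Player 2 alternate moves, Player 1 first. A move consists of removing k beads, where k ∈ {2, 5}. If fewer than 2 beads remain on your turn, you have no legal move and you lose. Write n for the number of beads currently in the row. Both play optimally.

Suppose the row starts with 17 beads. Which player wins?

Player 1 wins.

Build the W/L table. Terminal = L. A non-terminal position is W if it has a move to some L; otherwise it is L.
n=0: no move → L
n=1: no move → L
n=2: reaches L-position 0 → W
n=3: reaches L-position 1 → W
n=4: only reaches 2(W), which is W → L
n=5: reaches L-position 0 → W
n=6: reaches L-position 4 → W
n=7: only reaches 5(W), 2(W), all W → L
n=8: only reaches 6(W), 3(W), all W → L
n=9: reaches L-position 7 → W
n=10: reaches L-position 8 → W
n=11: only reaches 9(W), 6(W), all W → L
n=12: reaches L-position 7 → W
n=13: reaches L-position 11 → W
n=14: only reaches 12(W), 9(W), all W → L
n=15: only reaches 13(W), 10(W), all W → L
n=16: reaches L-position 14 → W
n=17: reaches L-position 15 → W
From 17 Player 1 can remove 2, leaving 15, reaching an L position.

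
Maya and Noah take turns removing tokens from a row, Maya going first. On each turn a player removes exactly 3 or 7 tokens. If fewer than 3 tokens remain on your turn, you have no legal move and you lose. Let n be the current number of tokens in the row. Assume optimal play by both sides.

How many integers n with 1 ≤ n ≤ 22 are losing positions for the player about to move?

10

Build the W/L table. Terminal = L. A non-terminal position is W if it has a move to some L; otherwise it is L.
n=0: no move → L
n=1: no move → L
n=2: no move → L
n=3: →0(L), so W
n=4: →1(L), so W
n=5: →2(L), so W
n=6: →3(W) only, which is W, so L
n=7: →0(L), so W
n=8: →1(L), so W
n=9: →6(L), so W
n=10: →7(W), 3(W) — all W, so L
n=11: →8(W), 4(W) — all W, so L
n=12: →9(W), 5(W) — all W, so L
n=13: →10(L), so W
n=14: →11(L), so W
n=15: →12(L), so W
n=16: →13(W), 9(W) — all W, so L
n=17: →10(L), so W
n=18: →11(L), so W
n=19: →16(L), so W
n=20: →17(W), 13(W) — all W, so L
n=21: →18(W), 14(W) — all W, so L
n=22: →19(W), 15(W) — all W, so L
L entries with 1 ≤ n ≤ 22 (n=0 is outside the asked range and is not counted): n = 1, 2, 6, 10, 11, 12, 16, 20, 21, 22; that makes 10.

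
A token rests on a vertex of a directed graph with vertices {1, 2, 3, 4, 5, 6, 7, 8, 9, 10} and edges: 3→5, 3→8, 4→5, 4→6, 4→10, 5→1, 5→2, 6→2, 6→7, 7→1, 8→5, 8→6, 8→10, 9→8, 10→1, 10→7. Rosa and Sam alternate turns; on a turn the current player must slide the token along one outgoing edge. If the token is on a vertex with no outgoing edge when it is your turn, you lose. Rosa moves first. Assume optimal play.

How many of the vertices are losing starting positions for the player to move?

4

Use the standard recursion: the mover loses at a terminal position; elsewhere, the mover wins exactly when some move hands the opponent an L position.
Every edge goes from a vertex to one that appears earlier in the order 1, 2, 7, 10, 5, 6, 8, 9, 4, 3, so processing vertices in that order labels each vertex after all of its successors.
1: no outgoing edge → L
2: no outgoing edge → L
7: →1(L), so W
10: →1(L), so W
5: →2(L), so W
6: →2(L), so W
8: →6(W), 5(W), 10(W) — all W, so L
9: →8(L), so W
4: →6(W), 5(W), 10(W) — all W, so L
3: →8(L), so W
The L vertices are 1, 2, 4, 8; that is 4 in all.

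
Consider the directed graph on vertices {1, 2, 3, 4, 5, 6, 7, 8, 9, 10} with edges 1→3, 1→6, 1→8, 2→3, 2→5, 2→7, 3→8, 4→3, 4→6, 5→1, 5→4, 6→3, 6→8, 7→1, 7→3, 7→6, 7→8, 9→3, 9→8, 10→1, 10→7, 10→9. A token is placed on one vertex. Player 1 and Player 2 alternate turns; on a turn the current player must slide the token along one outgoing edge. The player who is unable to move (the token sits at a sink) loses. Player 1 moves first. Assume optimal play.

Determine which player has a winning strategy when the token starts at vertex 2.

Player 2 wins.

Work bottom-up. With no move the player to move loses. Otherwise the position is W if at least one move leads to an L position for the opponent, and L if every move leads to a W.
Every edge goes from a vertex to one that appears earlier in the order 8, 3, 6, 1, 7, 4, 9, 5, 10, 2, so processing vertices in that order labels each vertex after all of its successors.
8: no outgoing edge → L
3: →8(L), so W
6: →8(L), so W
1: →8(L), so W
7: →8(L), so W
4: →6(W), 3(W) — all W, so L
9: →8(L), so W
5: →4(L), so W
10: →9(W), 7(W), 1(W) — all W, so L
2: →5(W), 7(W), 3(W) — all W, so L
Every move from 2 reaches a W position, so the mover loses.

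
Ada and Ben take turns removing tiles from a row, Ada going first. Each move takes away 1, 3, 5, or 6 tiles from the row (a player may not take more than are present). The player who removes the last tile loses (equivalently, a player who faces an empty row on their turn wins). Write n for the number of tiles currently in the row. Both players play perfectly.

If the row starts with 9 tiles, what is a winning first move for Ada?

Remove 6, leaving 3.

Work bottom-up. With no move the player to move wins. Otherwise the position is W if at least one move leads to an L position for the opponent, and L if every move leads to a W.
n=0: no move; the opponent has just taken the last tile and therefore loses → W
n=1: the only move is to 0(W), a W ⇒ L
n=2: can move to 1, which is L ⇒ W
n=3: moves to 2(W), 0(W); every one is W ⇒ L
n=4: can move to 3, which is L ⇒ W
n=5: moves to 4(W), 2(W), 0(W); every one is W ⇒ L
n=6: can move to 5, which is L ⇒ W
n=7: can move to 1, which is L ⇒ W
n=8: can move to 5, which is L ⇒ W
n=9: can move to 3, which is L ⇒ W
From 9, the L positions reachable in one move are: 3.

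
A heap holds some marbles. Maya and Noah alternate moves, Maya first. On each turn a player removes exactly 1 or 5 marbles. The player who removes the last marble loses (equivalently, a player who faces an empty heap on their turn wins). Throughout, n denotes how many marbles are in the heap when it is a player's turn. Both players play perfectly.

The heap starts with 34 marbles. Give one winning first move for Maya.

Build the W/L table. Terminal = W. A non-terminal position is W if it has a move to some L; otherwise it is L.
n=0: no move; the opponent has just taken the last marble and therefore loses → W
n=1: the only move is to 0(W), a W ⇒ L
n=2: can move to 1, which is L ⇒ W
n=3: the only move is to 2(W), a W ⇒ L
n=4: can move to 3, which is L ⇒ W
n=5: moves to 4(W), 0(W); every one is W ⇒ L
n=6: can move to 5, which is L ⇒ W
n=7: moves to 6(W), 2(W); every one is W ⇒ L
n=8: can move to 7, which is L ⇒ W
n=9: moves to 8(W), 4(W); every one is W ⇒ L
n=10: can move to 9, which is L ⇒ W
n=11: moves to 10(W), 6(W); every one is W ⇒ L
n=12: can move to 11, which is L ⇒ W
n=13: moves to 12(W), 8(W); every one is W ⇒ L
n=14: can move to 13, which is L ⇒ W
n=15: moves to 14(W), 10(W); every one is W ⇒ L
n=16: can move to 15, which is L ⇒ W
n=17: moves to 16(W), 12(W); every one is W ⇒ L
n=18: can move to 17, which is L ⇒ W
n=19: moves to 18(W), 14(W); every one is W ⇒ L
n=20: can move to 19, which is L ⇒ W
n=21: moves to 20(W), 16(W); every one is W ⇒ L
n=22: can move to 21, which is L ⇒ W
n=23: moves to 22(W), 18(W); every one is W ⇒ L
n=24: can move to 23, which is L ⇒ W
n=25: moves to 24(W), 20(W); every one is W ⇒ L
n=26: can move to 25, which is L ⇒ W
n=27: moves to 26(W), 22(W); every one is W ⇒ L
n=28: can move to 27, which is L ⇒ W
n=29: moves to 28(W), 24(W); every one is W ⇒ L
n=30: can move to 29, which is L ⇒ W
n=31: moves to 30(W), 26(W); every one is W ⇒ L
n=32: can move to 31, which is L ⇒ W
n=33: moves to 32(W), 28(W); every one is W ⇒ L
n=34: can move to 33, which is L ⇒ W
From 34, the L positions reachable in one move are: 33, 29. Any move reaching one of these is winning.

Remove 1, leaving 33.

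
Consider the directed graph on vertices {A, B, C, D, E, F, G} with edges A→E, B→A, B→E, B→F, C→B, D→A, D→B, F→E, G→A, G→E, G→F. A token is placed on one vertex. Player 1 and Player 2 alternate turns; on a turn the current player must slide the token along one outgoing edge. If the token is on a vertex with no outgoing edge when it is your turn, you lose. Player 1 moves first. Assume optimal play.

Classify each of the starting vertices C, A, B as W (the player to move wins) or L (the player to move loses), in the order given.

Compute win/loss labels from the base case upward. A position with no move is L. Any other position is W if it can reach an L in one move, else L.
Every edge goes from a vertex to one that appears earlier in the order E, A, F, B, D, G, C, so processing vertices in that order labels each vertex after all of its successors.
E: no outgoing edge → L
A: reaches L-position E → W
F: reaches L-position E → W
B: reaches L-position E → W
D: only reaches B(W), A(W), all W → L
G: reaches L-position E → W
C: only reaches B(W), which is W → L

C: L, A: W, B: W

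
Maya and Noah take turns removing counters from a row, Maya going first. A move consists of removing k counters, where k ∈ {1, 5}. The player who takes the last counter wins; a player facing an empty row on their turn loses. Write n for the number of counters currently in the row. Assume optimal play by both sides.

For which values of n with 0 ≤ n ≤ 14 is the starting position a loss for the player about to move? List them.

Work bottom-up. With no move the player to move loses. Otherwise the position is W if at least one move leads to an L position for the opponent, and L if every move leads to a W.
n=0: no move → L
n=1: can move to 0, which is L ⇒ W
n=2: the only move is to 1(W), a W ⇒ L
n=3: can move to 2, which is L ⇒ W
n=4: the only move is to 3(W), a W ⇒ L
n=5: can move to 4, which is L ⇒ W
n=6: moves to 5(W), 1(W); every one is W ⇒ L
n=7: can move to 6, which is L ⇒ W
n=8: moves to 7(W), 3(W); every one is W ⇒ L
n=9: can move to 8, which is L ⇒ W
n=10: moves to 9(W), 5(W); every one is W ⇒ L
n=11: can move to 10, which is L ⇒ W
n=12: moves to 11(W), 7(W); every one is W ⇒ L
n=13: can move to 12, which is L ⇒ W
n=14: moves to 13(W), 9(W); every one is W ⇒ L
Reading off the rows marked L gives the requested list; there are 8 such values of n.

0, 2, 4, 6, 8, 10, 12, 14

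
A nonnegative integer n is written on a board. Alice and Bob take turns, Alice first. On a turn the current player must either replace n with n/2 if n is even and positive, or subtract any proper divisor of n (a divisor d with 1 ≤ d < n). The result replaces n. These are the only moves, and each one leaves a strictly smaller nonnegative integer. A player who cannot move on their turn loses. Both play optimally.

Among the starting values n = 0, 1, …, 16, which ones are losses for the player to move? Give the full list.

0, 1, 3, 5, 7, 9, 11, 13, 15

Build the W/L table. Terminal = L. A non-terminal position is W if it has a move to some L; otherwise it is L.
n=0: no move → L
n=1: no move → L
n=2: →1(L), so W
n=3: →2(W) only, which is W, so L
n=4: →3(L), so W
n=5: →4(W) only, which is W, so L
n=6: →3(L), so W
n=7: →6(W) only, which is W, so L
n=8: →7(L), so W
n=9: →6(W), 8(W) — all W, so L
n=10: →5(L), so W
n=11: →10(W) only, which is W, so L
n=12: →9(L), so W
n=13: →12(W) only, which is W, so L
n=14: →7(L), so W
n=15: →10(W), 12(W), 14(W) — all W, so L
n=16: →15(L), so W
The losing starting values of n are exactly the entries labelled L in this table (9 of them).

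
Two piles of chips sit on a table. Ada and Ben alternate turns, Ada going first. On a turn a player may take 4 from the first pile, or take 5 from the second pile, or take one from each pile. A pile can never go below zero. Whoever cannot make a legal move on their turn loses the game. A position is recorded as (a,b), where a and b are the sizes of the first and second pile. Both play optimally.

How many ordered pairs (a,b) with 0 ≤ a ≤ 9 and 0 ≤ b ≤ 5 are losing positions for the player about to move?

27

Positions with no move are L. A position that does have a move is losing for the player to move precisely when every available move leads to a winning position for the opponent. Fill in the labels:
Every move lowers a or b (never raises either), so fill the grid row by row in increasing a, and left to right within a row: each cell's successors are then already labelled.
      b=0  b=1  b=2  b=3  b=4  b=5
a=0:    L    L    L    L    L    W
a=1:    L    W    W    W    W    W
a=2:    L    W    L    L    L    W
a=3:    L    W    L    W    W    W
a=4:    W    W    W    W    W    L
a=5:    W    L    L    L    L    L
a=6:    W    L    W    W    W    W
a=7:    W    L    W    L    L    L
a=8:    L    L    W    L    W    W
a=9:    L    W    W    W    W    W
Cells with no legal move (terminal, hence L): (0,0), (0,1), (0,2), (0,3), (0,4), (1,0), (2,0), (3,0).
The remaining L cells, each justified by listing all of its moves:
(2,2): →(1,1)(W) only, which is W, so L
(2,3): →(1,2)(W) only, which is W, so L
(2,4): →(1,3)(W) only, which is W, so L
(3,2): →(2,1)(W) only, which is W, so L
(4,5): →(0,5)(W), (4,0)(W), (3,4)(W) — all W, so L
(5,1): →(1,1)(W), (4,0)(W) — all W, so L
(5,2): →(1,2)(W), (4,1)(W) — all W, so L
(5,3): →(1,3)(W), (4,2)(W) — all W, so L
(5,4): →(1,4)(W), (4,3)(W) — all W, so L
(5,5): →(1,5)(W), (5,0)(W), (4,4)(W) — all W, so L
(6,1): →(2,1)(W), (5,0)(W) — all W, so L
(7,1): →(3,1)(W), (6,0)(W) — all W, so L
(7,3): →(3,3)(W), (6,2)(W) — all W, so L
(7,4): →(3,4)(W), (6,3)(W) — all W, so L
(7,5): →(3,5)(W), (7,0)(W), (6,4)(W) — all W, so L
(8,0): →(4,0)(W) only, which is W, so L
(8,1): →(4,1)(W), (7,0)(W) — all W, so L
(8,3): →(4,3)(W), (7,2)(W) — all W, so L
(9,0): →(5,0)(W) only, which is W, so L
Every other cell has at least one move into one of the L cells above, so it is W.
L cells per row: a=0: 5, a=1: 1, a=2: 4, a=3: 2, a=4: 1, a=5: 5, a=6: 1, a=7: 4, a=8: 3, a=9: 1; total 27.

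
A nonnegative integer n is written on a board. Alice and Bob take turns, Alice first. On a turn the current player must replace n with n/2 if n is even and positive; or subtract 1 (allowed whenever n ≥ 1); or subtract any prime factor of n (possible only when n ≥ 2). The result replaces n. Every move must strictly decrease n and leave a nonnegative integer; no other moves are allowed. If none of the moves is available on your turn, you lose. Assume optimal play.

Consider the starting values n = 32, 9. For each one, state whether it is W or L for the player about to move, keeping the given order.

Work bottom-up. With no move the player to move loses. Otherwise the position is W if at least one move leads to an L position for the opponent, and L if every move leads to a W.
n=0: no move → L
n=1: W (go to 0, an L position)
n=2: W (go to 0, an L position)
n=3: W (go to 0, an L position)
n=4: L (options 2(W), 3(W) are all W)
n=5: W (go to 0, an L position)
n=6: W (go to 4, an L position)
n=7: W (go to 0, an L position)
n=8: W (go to 4, an L position)
n=9: L (options 6(W), 8(W) are all W)
n=10: W (go to 9, an L position)
n=11: W (go to 0, an L position)
n=12: W (go to 9, an L position)
n=13: W (go to 0, an L position)
n=14: L (options 7(W), 12(W), 13(W) are all W)
n=15: W (go to 14, an L position)
n=16: W (go to 14, an L position)
n=17: W (go to 0, an L position)
n=18: W (go to 9, an L position)
n=19: W (go to 0, an L position)
n=20: L (options 10(W), 15(W), 18(W), 19(W) are all W)
n=21: W (go to 14, an L position)
n=22: W (go to 20, an L position)
n=23: W (go to 0, an L position)
n=24: L (options 12(W), 21(W), 22(W), 23(W) are all W)
n=25: W (go to 20, an L position)
n=26: W (go to 24, an L position)
n=27: W (go to 24, an L position)
n=28: W (go to 14, an L position)
n=29: W (go to 0, an L position)
n=30: L (options 15(W), 25(W), 27(W), 28(W), 29(W) are all W)
n=31: W (go to 0, an L position)
n=32: W (go to 30, an L position)

32: W, 9: L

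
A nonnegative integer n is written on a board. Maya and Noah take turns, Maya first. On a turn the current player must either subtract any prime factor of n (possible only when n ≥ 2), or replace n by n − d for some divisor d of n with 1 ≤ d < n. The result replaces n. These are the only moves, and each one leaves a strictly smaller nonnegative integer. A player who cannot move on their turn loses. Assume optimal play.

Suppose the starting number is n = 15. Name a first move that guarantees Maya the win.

Label each position W (a win for the player to move) or L (a loss). A position with no legal move is L; any other position is W exactly when some move reaches an L, and L when every move reaches a W.
n=0: no move → L
n=1: no move → L
n=2: W (go to 0, an L position)
n=3: W (go to 0, an L position)
n=4: L (options 2(W), 3(W) are all W)
n=5: W (go to 0, an L position)
n=6: W (go to 4, an L position)
n=7: W (go to 0, an L position)
n=8: W (go to 4, an L position)
n=9: L (options 6(W), 8(W) are all W)
n=10: W (go to 9, an L position)
n=11: W (go to 0, an L position)
n=12: W (go to 9, an L position)
n=13: W (go to 0, an L position)
n=14: L (options 7(W), 12(W), 13(W) are all W)
n=15: W (go to 14, an L position)
From 15, the L positions reachable in one move are: 14.

Move to 14.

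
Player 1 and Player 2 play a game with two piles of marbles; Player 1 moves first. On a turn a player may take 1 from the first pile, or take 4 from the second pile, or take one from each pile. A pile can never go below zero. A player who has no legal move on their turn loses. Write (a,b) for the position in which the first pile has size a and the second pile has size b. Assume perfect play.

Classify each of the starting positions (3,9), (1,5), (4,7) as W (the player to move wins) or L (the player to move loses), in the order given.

Classify positions by backward induction: terminal positions (no move available) are L. From any other position, the mover wins iff some move reaches an L.
No move ever increases a pile, so every position that can arise here has a ≤ 4 and b ≤ 9; it is enough to label the cells with 0 ≤ a ≤ 4 and 0 ≤ b ≤ 9.
Every move lowers a or b (never raises either), so fill the grid row by row in increasing a, and left to right within a row: each cell's successors are then already labelled.
      b=0  b=1  b=2  b=3  b=4  b=5  b=6  b=7  b=8  b=9
a=0:    L    L    L    L    W    W    W    W    L    L
a=1:    W    W    W    W    W    L    L    L    W    W
a=2:    L    L    L    L    W    W    W    W    W    L
a=3:    W    W    W    W    W    L    L    L    L    W
a=4:    L    L    L    L    W    W    W    W    W    W
Cells with no legal move (terminal, hence L): (0,0), (0,1), (0,2), (0,3).
The remaining L cells, each justified by listing all of its moves:
(0,8): →(0,4)(W) only, which is W, so L
(0,9): →(0,5)(W) only, which is W, so L
(1,5): →(0,5)(W), (1,1)(W), (0,4)(W) — all W, so L
(1,6): →(0,6)(W), (1,2)(W), (0,5)(W) — all W, so L
(1,7): →(0,7)(W), (1,3)(W), (0,6)(W) — all W, so L
(2,0): →(1,0)(W) only, which is W, so L
(2,1): →(1,1)(W), (1,0)(W) — all W, so L
(2,2): →(1,2)(W), (1,1)(W) — all W, so L
(2,3): →(1,3)(W), (1,2)(W) — all W, so L
(2,9): →(1,9)(W), (2,5)(W), (1,8)(W) — all W, so L
(3,5): →(2,5)(W), (3,1)(W), (2,4)(W) — all W, so L
(3,6): →(2,6)(W), (3,2)(W), (2,5)(W) — all W, so L
(3,7): →(2,7)(W), (3,3)(W), (2,6)(W) — all W, so L
(3,8): →(2,8)(W), (3,4)(W), (2,7)(W) — all W, so L
(4,0): →(3,0)(W) only, which is W, so L
(4,1): →(3,1)(W), (3,0)(W) — all W, so L
(4,2): →(3,2)(W), (3,1)(W) — all W, so L
(4,3): →(3,3)(W), (3,2)(W) — all W, so L
Every other cell has at least one move into one of the L cells above, so it is W.
(3,9): the move to (2,9) reaches an L cell, so W
(1,5): one of the L cells justified above, so L
(4,7): the move to (3,7) reaches an L cell, so W

(3,9): W, (1,5): L, (4,7): W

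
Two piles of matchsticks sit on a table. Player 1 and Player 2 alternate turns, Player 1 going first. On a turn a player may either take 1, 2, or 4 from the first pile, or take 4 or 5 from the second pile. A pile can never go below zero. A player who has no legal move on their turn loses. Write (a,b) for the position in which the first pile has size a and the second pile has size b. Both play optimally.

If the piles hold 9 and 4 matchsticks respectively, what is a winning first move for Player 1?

Compute win/loss labels from the base case upward. A position with no move is L. Any other position is W if it can reach an L in one move, else L.
No move ever increases a pile, so every position that can arise here has a ≤ 9 and b ≤ 4; it is enough to label the cells with 0 ≤ a ≤ 9 and 0 ≤ b ≤ 4.
Every move lowers a or b (never raises either), so fill the grid row by row in increasing a, and left to right within a row: each cell's successors are then already labelled.
      b=0  b=1  b=2  b=3  b=4
a=0:    L    L    L    L    W
a=1:    W    W    W    W    L
a=2:    W    W    W    W    W
a=3:    L    L    L    L    W
a=4:    W    W    W    W    L
a=5:    W    W    W    W    W
a=6:    L    L    L    L    W
a=7:    W    W    W    W    L
a=8:    W    W    W    W    W
a=9:    L    L    L    L    W
Cells with no legal move (terminal, hence L): (0,0), (0,1), (0,2), (0,3).
The remaining L cells, each justified by listing all of its moves:
(1,4): L (options (0,4)(W), (1,0)(W) are all W)
(3,0): L (options (2,0)(W), (1,0)(W) are all W)
(3,1): L (options (2,1)(W), (1,1)(W) are all W)
(3,2): L (options (2,2)(W), (1,2)(W) are all W)
(3,3): L (options (2,3)(W), (1,3)(W) are all W)
(4,4): L (options (3,4)(W), (2,4)(W), (0,4)(W), (4,0)(W) are all W)
(6,0): L (options (5,0)(W), (4,0)(W), (2,0)(W) are all W)
(6,1): L (options (5,1)(W), (4,1)(W), (2,1)(W) are all W)
(6,2): L (options (5,2)(W), (4,2)(W), (2,2)(W) are all W)
(6,3): L (options (5,3)(W), (4,3)(W), (2,3)(W) are all W)
(7,4): L (options (6,4)(W), (5,4)(W), (3,4)(W), (7,0)(W) are all W)
(9,0): L (options (8,0)(W), (7,0)(W), (5,0)(W) are all W)
(9,1): L (options (8,1)(W), (7,1)(W), (5,1)(W) are all W)
(9,2): L (options (8,2)(W), (7,2)(W), (5,2)(W) are all W)
(9,3): L (options (8,3)(W), (7,3)(W), (5,3)(W) are all W)
Every other cell has at least one move into one of the L cells above, so it is W.
From (9,4), the L positions reachable in one move are: (7,4), (9,0). Any move reaching one of these is winning.

Move to (7,4).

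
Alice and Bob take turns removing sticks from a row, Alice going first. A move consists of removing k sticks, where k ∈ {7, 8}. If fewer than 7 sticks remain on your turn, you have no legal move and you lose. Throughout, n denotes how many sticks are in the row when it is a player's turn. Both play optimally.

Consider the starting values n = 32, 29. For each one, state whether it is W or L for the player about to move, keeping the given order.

32: L, 29: W

Use the standard recursion: the mover loses at a terminal position; elsewhere, the mover wins exactly when some move hands the opponent an L position.
n=0: no move → L
n=1: no move → L
n=2: no move → L
n=3: no move → L
n=4: no move → L
n=5: no move → L
n=6: no move → L
n=7: →0(L), so W
n=8: →1(L), so W
n=9: →2(L), so W
n=10: →3(L), so W
n=11: →4(L), so W
n=12: →5(L), so W
n=13: →6(L), so W
n=14: →6(L), so W
n=15: →8(W), 7(W) — all W, so L
n=16: →9(W), 8(W) — all W, so L
n=17: →10(W), 9(W) — all W, so L
n=18: →11(W), 10(W) — all W, so L
n=19: →12(W), 11(W) — all W, so L
n=20: →13(W), 12(W) — all W, so L
n=21: →14(W), 13(W) — all W, so L
n=22: →15(L), so W
n=23: →16(L), so W
n=24: →17(L), so W
n=25: →18(L), so W
n=26: →19(L), so W
n=27: →20(L), so W
n=28: →21(L), so W
n=29: →21(L), so W
n=30: →23(W), 22(W) — all W, so L
n=31: →24(W), 23(W) — all W, so L
n=32: →25(W), 24(W) — all W, so L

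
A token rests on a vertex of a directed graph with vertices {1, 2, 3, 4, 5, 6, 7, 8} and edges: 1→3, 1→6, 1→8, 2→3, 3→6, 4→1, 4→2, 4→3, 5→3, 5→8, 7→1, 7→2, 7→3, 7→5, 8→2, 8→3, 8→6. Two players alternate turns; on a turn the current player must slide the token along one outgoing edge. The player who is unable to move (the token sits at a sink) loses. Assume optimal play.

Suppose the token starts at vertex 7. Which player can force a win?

Compute win/loss labels from the base case upward. A position with no move is L. Any other position is W if it can reach an L in one move, else L.
Every edge goes from a vertex to one that appears earlier in the order 6, 3, 2, 8, 1, 4, 5, 7, so processing vertices in that order labels each vertex after all of its successors.
6: no outgoing edge → L
3: reaches L-position 6 → W
2: only reaches 3(W), which is W → L
8: reaches L-position 2 → W
1: reaches L-position 6 → W
4: reaches L-position 2 → W
5: only reaches 8(W), 3(W), all W → L
7: reaches L-position 5 → W
The starting position 7 is W: the player to move should move to 5, handing over an L position.

The first player wins.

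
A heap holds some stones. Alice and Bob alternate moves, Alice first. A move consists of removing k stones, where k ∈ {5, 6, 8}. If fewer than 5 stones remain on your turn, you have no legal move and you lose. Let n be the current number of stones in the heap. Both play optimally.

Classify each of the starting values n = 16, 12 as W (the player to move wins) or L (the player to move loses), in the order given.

16: L, 12: W

Classify positions by backward induction: terminal positions (no move available) are L. From any other position, the mover wins iff some move reaches an L.
n=0: no move → L
n=1: no move → L
n=2: no move → L
n=3: no move → L
n=4: no move → L
n=5: W (go to 0, an L position)
n=6: W (go to 1, an L position)
n=7: W (go to 2, an L position)
n=8: W (go to 3, an L position)
n=9: W (go to 4, an L position)
n=10: W (go to 4, an L position)
n=11: W (go to 3, an L position)
n=12: W (go to 4, an L position)
n=13: L (options 8(W), 7(W), 5(W) are all W)
n=14: L (options 9(W), 8(W), 6(W) are all W)
n=15: L (options 10(W), 9(W), 7(W) are all W)
n=16: L (options 11(W), 10(W), 8(W) are all W)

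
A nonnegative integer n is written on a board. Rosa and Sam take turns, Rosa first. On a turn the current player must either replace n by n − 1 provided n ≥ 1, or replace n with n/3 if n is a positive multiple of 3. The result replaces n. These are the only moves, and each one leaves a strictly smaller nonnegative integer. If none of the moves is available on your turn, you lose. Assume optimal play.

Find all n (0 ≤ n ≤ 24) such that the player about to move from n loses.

0, 2, 4, 7, 9, 11, 13, 15, 17, 19, 22, 24

Build the W/L table. Terminal = L. A non-terminal position is W if it has a move to some L; otherwise it is L.
n=0: no move → L
n=1: W (go to 0, an L position)
n=2: L (sole option 1(W) is W)
n=3: W (go to 2, an L position)
n=4: L (sole option 3(W) is W)
n=5: W (go to 4, an L position)
n=6: W (go to 2, an L position)
n=7: L (sole option 6(W) is W)
n=8: W (go to 7, an L position)
n=9: L (options 3(W), 8(W) are all W)
n=10: W (go to 9, an L position)
n=11: L (sole option 10(W) is W)
n=12: W (go to 4, an L position)
n=13: L (sole option 12(W) is W)
n=14: W (go to 13, an L position)
n=15: L (options 5(W), 14(W) are all W)
n=16: W (go to 15, an L position)
n=17: L (sole option 16(W) is W)
n=18: W (go to 17, an L position)
n=19: L (sole option 18(W) is W)
n=20: W (go to 19, an L position)
n=21: W (go to 7, an L position)
n=22: L (sole option 21(W) is W)
n=23: W (go to 22, an L position)
n=24: L (options 8(W), 23(W) are all W)
The losing starting values of n are exactly the entries labelled L in this table (12 of them).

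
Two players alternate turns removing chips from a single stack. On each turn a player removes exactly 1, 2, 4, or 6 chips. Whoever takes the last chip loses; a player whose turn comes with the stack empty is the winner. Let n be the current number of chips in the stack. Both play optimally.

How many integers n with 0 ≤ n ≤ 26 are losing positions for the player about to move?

Positions with no move are W. A position that does have a move is losing for the player to move precisely when every available move leads to a winning position for the opponent. Fill in the labels:
n=0: no move; the opponent has just taken the last chip and therefore loses → W
n=1: L (sole option 0(W) is W)
n=2: W (go to 1, an L position)
n=3: W (go to 1, an L position)
n=4: L (options 3(W), 2(W), 0(W) are all W)
n=5: W (go to 4, an L position)
n=6: W (go to 4, an L position)
n=7: W (go to 1, an L position)
n=8: W (go to 4, an L position)
n=9: L (options 8(W), 7(W), 5(W), 3(W) are all W)
n=10: W (go to 9, an L position)
n=11: W (go to 9, an L position)
n=12: L (options 11(W), 10(W), 8(W), 6(W) are all W)
n=13: W (go to 12, an L position)
n=14: W (go to 12, an L position)
n=15: W (go to 9, an L position)
n=16: W (go to 12, an L position)
n=17: L (options 16(W), 15(W), 13(W), 11(W) are all W)
n=18: W (go to 17, an L position)
n=19: W (go to 17, an L position)
n=20: L (options 19(W), 18(W), 16(W), 14(W) are all W)
n=21: W (go to 20, an L position)
n=22: W (go to 20, an L position)
n=23: W (go to 17, an L position)
n=24: W (go to 20, an L position)
n=25: L (options 24(W), 23(W), 21(W), 19(W) are all W)
n=26: W (go to 25, an L position)
L entries with 0 ≤ n ≤ 26: n = 1, 4, 9, 12, 17, 20, 25; that makes 7.

7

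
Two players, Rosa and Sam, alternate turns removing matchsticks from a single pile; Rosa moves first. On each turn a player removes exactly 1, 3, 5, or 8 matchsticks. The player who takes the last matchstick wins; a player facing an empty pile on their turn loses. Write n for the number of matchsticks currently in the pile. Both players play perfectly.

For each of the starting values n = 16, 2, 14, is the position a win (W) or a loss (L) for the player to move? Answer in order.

Label each position W (a win for the player to move) or L (a loss). A position with no legal move is L; any other position is W exactly when some move reaches an L, and L when every move reaches a W.
n=0: no move → L
n=1: →0(L), so W
n=2: →1(W) only, which is W, so L
n=3: →2(L), so W
n=4: →3(W), 1(W) — all W, so L
n=5: →4(L), so W
n=6: →5(W), 3(W), 1(W) — all W, so L
n=7: →6(L), so W
n=8: →0(L), so W
n=9: →6(L), so W
n=10: →2(L), so W
n=11: →6(L), so W
n=12: →4(L), so W
n=13: →12(W), 10(W), 8(W), 5(W) — all W, so L
n=14: →13(L), so W
n=15: →14(W), 12(W), 10(W), 7(W) — all W, so L
n=16: →15(L), so W

16: W, 2: L, 14: W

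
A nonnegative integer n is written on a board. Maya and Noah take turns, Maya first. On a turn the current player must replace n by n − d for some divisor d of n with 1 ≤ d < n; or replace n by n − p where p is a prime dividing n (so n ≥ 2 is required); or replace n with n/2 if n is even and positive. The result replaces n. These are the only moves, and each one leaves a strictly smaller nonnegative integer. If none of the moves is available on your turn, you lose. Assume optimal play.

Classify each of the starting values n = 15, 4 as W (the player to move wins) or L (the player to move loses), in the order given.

15: W, 4: L

Label each position W (a win for the player to move) or L (a loss). A position with no legal move is L; any other position is W exactly when some move reaches an L, and L when every move reaches a W.
n=0: no move → L
n=1: no move → L
n=2: W (go to 0, an L position)
n=3: W (go to 0, an L position)
n=4: L (options 2(W), 3(W) are all W)
n=5: W (go to 0, an L position)
n=6: W (go to 4, an L position)
n=7: W (go to 0, an L position)
n=8: W (go to 4, an L position)
n=9: L (options 6(W), 8(W) are all W)
n=10: W (go to 9, an L position)
n=11: W (go to 0, an L position)
n=12: W (go to 9, an L position)
n=13: W (go to 0, an L position)
n=14: L (options 7(W), 12(W), 13(W) are all W)
n=15: W (go to 14, an L position)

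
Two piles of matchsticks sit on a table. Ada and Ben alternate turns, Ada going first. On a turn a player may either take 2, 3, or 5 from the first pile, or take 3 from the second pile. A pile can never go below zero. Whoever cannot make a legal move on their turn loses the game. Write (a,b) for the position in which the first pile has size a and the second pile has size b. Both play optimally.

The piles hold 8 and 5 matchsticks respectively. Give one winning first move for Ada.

Move to (3,5).

Classify positions by backward induction: terminal positions (no move available) are L. From any other position, the mover wins iff some move reaches an L.
No move ever increases a pile, so every position that can arise here has a ≤ 8 and b ≤ 5; it is enough to label the cells with 0 ≤ a ≤ 8 and 0 ≤ b ≤ 5.
Every move lowers a or b (never raises either), so fill the grid row by row in increasing a, and left to right within a row: each cell's successors are then already labelled.
      b=0  b=1  b=2  b=3  b=4  b=5
a=0:    L    L    L    W    W    W
a=1:    L    L    L    W    W    W
a=2:    W    W    W    L    L    L
a=3:    W    W    W    L    L    L
a=4:    W    W    W    W    W    W
a=5:    W    W    W    W    W    W
a=6:    W    W    W    W    W    W
a=7:    L    L    L    W    W    W
a=8:    L    L    L    W    W    W
Cells with no legal move (terminal, hence L): (0,0), (0,1), (0,2), (1,0), (1,1), (1,2).
The remaining L cells, each justified by listing all of its moves:
(2,3): →(0,3)(W), (2,0)(W) — all W, so L
(2,4): →(0,4)(W), (2,1)(W) — all W, so L
(2,5): →(0,5)(W), (2,2)(W) — all W, so L
(3,3): →(1,3)(W), (0,3)(W), (3,0)(W) — all W, so L
(3,4): →(1,4)(W), (0,4)(W), (3,1)(W) — all W, so L
(3,5): →(1,5)(W), (0,5)(W), (3,2)(W) — all W, so L
(7,0): →(5,0)(W), (4,0)(W), (2,0)(W) — all W, so L
(7,1): →(5,1)(W), (4,1)(W), (2,1)(W) — all W, so L
(7,2): →(5,2)(W), (4,2)(W), (2,2)(W) — all W, so L
(8,0): →(6,0)(W), (5,0)(W), (3,0)(W) — all W, so L
(8,1): →(6,1)(W), (5,1)(W), (3,1)(W) — all W, so L
(8,2): →(6,2)(W), (5,2)(W), (3,2)(W) — all W, so L
Every other cell has at least one move into one of the L cells above, so it is W.
From (8,5), the L positions reachable in one move are: (3,5), (8,2). Any move reaching one of these is winning.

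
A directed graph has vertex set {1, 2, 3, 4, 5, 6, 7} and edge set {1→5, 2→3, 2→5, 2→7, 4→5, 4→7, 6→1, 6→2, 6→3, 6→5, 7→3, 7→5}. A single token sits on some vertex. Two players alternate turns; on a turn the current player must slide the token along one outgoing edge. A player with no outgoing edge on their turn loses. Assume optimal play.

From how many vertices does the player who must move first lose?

2

Compute win/loss labels from the base case upward. A position with no move is L. Any other position is W if it can reach an L in one move, else L.
Every edge goes from a vertex to one that appears earlier in the order 5, 3, 7, 4, 2, 1, 6, so processing vertices in that order labels each vertex after all of its successors.
5: no outgoing edge → L
3: no outgoing edge → L
7: can move to 3, which is L ⇒ W
4: can move to 5, which is L ⇒ W
2: can move to 3, which is L ⇒ W
1: can move to 5, which is L ⇒ W
6: can move to 3, which is L ⇒ W
The L vertices are 3, 5; that is 2 in all.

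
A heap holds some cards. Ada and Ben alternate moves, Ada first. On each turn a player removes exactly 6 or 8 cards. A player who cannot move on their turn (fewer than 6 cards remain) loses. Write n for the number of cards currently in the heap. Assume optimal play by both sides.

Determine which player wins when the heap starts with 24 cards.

Ada wins.

Work bottom-up. With no move the player to move loses. Otherwise the position is W if at least one move leads to an L position for the opponent, and L if every move leads to a W.
n=0: no move → L
n=1: no move → L
n=2: no move → L
n=3: no move → L
n=4: no move → L
n=5: no move → L
n=6: can move to 0, which is L ⇒ W
n=7: can move to 1, which is L ⇒ W
n=8: can move to 2, which is L ⇒ W
n=9: can move to 3, which is L ⇒ W
n=10: can move to 4, which is L ⇒ W
n=11: can move to 5, which is L ⇒ W
n=12: can move to 4, which is L ⇒ W
n=13: can move to 5, which is L ⇒ W
n=14: moves to 8(W), 6(W); every one is W ⇒ L
n=15: moves to 9(W), 7(W); every one is W ⇒ L
n=16: moves to 10(W), 8(W); every one is W ⇒ L
n=17: moves to 11(W), 9(W); every one is W ⇒ L
n=18: moves to 12(W), 10(W); every one is W ⇒ L
n=19: moves to 13(W), 11(W); every one is W ⇒ L
n=20: can move to 14, which is L ⇒ W
n=21: can move to 15, which is L ⇒ W
n=22: can move to 16, which is L ⇒ W
n=23: can move to 17, which is L ⇒ W
n=24: can move to 18, which is L ⇒ W
From 24 Ada can remove 6, leaving 18, reaching an L position.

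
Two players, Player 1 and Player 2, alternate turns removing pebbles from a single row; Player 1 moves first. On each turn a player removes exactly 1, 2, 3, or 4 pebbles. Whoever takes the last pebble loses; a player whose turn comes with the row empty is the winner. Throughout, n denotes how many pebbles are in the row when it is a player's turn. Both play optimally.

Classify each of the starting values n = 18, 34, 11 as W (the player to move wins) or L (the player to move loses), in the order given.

18: W, 34: W, 11: L

Use the standard recursion: the mover wins at a terminal position; elsewhere, the mover wins exactly when some move hands the opponent an L position.
n=0: no move; the opponent has just taken the last pebble and therefore loses → W
n=1: L (sole option 0(W) is W)
n=2: W (go to 1, an L position)
n=3: W (go to 1, an L position)
n=4: W (go to 1, an L position)
n=5: W (go to 1, an L position)
n=6: L (options 5(W), 4(W), 3(W), 2(W) are all W)
n=7: W (go to 6, an L position)
n=8: W (go to 6, an L position)
n=9: W (go to 6, an L position)
n=10: W (go to 6, an L position)
n=11: L (options 10(W), 9(W), 8(W), 7(W) are all W)
n=12: W (go to 11, an L position)
n=13: W (go to 11, an L position)
n=14: W (go to 11, an L position)
n=15: W (go to 11, an L position)
n=16: L (options 15(W), 14(W), 13(W), 12(W) are all W)
n=17: W (go to 16, an L position)
n=18: W (go to 16, an L position)
n=19: W (go to 16, an L position)
n=20: W (go to 16, an L position)
n=21: L (options 20(W), 19(W), 18(W), 17(W) are all W)
n=22: W (go to 21, an L position)
n=23: W (go to 21, an L position)
n=24: W (go to 21, an L position)
n=25: W (go to 21, an L position)
n=26: L (options 25(W), 24(W), 23(W), 22(W) are all W)
n=27: W (go to 26, an L position)
n=28: W (go to 26, an L position)
n=29: W (go to 26, an L position)
n=30: W (go to 26, an L position)
n=31: L (options 30(W), 29(W), 28(W), 27(W) are all W)
n=32: W (go to 31, an L position)
n=33: W (go to 31, an L position)
n=34: W (go to 31, an L position)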